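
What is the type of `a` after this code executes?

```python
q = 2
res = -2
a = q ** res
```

int ** negative int returns float

float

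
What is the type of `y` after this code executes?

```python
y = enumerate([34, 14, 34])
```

enumerate() returns an enumerate iterator object

enumerate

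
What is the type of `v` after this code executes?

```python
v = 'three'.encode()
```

str.encode() returns bytes

bytes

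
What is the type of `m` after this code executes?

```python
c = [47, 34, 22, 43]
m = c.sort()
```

list.sort() returns None (sorts in place)

NoneType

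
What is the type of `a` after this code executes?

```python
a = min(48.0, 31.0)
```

min() of floats returns float

float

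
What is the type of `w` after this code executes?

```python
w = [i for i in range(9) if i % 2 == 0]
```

A list comprehension [...] produces a list

list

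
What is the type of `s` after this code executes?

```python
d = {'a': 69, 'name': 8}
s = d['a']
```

Accessing dict[str, int] with key 'a' returns int value 69

int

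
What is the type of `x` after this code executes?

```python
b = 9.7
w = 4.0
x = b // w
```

float // float returns float (floor division preserves float type)

float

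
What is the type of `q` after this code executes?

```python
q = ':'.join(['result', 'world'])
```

str.join() returns str

str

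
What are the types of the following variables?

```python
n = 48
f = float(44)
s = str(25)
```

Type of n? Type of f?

n is int; f is float

int, float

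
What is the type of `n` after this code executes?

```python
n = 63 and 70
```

'and' returns the last value when all truthy (70, which is int)

int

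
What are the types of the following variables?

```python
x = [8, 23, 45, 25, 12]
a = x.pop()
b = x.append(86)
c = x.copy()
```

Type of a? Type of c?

list.pop() returns the element (int); list.copy() returns list

int, list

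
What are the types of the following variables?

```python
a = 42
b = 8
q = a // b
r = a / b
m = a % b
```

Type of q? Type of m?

int // int returns int; int % int returns int

int, int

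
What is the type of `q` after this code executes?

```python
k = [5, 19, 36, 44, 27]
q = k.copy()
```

list.copy() returns list

list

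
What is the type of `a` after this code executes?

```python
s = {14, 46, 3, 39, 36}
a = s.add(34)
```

set.add() returns None (mutates in place)

NoneType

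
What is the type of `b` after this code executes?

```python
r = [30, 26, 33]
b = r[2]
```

Indexing a list of ints returns int (r[2] = 33)

int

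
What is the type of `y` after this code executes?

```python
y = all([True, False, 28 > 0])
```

all() returns bool

bool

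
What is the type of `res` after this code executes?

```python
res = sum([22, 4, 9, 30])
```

sum() of ints returns int

int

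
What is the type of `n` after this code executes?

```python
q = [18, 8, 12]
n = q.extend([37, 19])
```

list.extend() returns None

NoneType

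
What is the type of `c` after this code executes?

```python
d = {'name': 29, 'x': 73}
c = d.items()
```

dict.items() returns a dict_items view

dict_items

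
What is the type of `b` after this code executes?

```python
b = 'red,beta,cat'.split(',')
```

str.split() returns list

list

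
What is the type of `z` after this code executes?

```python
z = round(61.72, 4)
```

round() with ndigits arg returns float

float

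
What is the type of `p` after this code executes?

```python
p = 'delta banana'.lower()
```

str.lower() returns str

str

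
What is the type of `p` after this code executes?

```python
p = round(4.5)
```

round() with no ndigits arg returns int

int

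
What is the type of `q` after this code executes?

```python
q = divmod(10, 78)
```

divmod() returns a tuple (quotient, remainder)

tuple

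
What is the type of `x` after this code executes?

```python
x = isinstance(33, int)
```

isinstance() returns bool

bool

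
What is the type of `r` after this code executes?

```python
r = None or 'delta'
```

'or' with None returns the other value ('delta', str)

str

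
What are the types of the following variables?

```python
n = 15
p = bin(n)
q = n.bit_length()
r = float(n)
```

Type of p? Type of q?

bin() returns str; int.bit_length() returns int

str, int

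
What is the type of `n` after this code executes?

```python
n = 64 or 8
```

'or' returns the first truthy value (64, which is int)

int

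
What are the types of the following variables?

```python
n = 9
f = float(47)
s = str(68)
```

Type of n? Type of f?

n is int; f is float

int, float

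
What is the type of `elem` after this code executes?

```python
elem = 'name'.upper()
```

str.upper() returns str

str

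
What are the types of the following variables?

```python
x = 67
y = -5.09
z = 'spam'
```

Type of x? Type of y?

x is int; y is float

int, float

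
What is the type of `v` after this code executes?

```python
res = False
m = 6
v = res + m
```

bool + int returns int (False is 0, so 0 + 6 = 6)

int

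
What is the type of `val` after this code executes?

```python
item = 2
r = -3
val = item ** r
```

int ** negative int returns float

float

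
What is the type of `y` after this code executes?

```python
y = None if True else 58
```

Ternary: condition is True, if branch (None) taken → NoneType

NoneType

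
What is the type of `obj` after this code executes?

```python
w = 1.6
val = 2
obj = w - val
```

float - int returns float (1.6 - 2 = -0.4)

float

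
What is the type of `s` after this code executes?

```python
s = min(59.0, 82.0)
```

min() of floats returns float

float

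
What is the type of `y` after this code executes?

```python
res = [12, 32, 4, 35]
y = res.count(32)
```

list.count() returns int

int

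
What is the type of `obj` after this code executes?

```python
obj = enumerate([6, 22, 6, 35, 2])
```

enumerate() returns an enumerate iterator object

enumerate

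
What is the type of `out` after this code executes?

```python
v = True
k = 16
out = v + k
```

bool + int returns int (True is 1, so 1 + 16 = 17)

int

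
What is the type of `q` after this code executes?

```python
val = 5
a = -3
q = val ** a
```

int ** negative int returns float

float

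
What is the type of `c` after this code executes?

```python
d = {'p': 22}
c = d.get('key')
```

dict.get() returns None when key 'key' is not found and no default given

NoneType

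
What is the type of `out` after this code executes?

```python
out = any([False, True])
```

any() returns bool

bool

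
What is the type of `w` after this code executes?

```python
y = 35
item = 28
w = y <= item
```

Comparison operators return bool

bool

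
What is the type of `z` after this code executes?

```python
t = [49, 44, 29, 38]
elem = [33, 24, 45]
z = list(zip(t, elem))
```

list(zip(...)) returns a list of tuples

list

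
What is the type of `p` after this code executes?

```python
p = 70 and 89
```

'and' returns the last value when all truthy (89, which is int)

int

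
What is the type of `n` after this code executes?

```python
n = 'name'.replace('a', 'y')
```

str.replace() returns str

str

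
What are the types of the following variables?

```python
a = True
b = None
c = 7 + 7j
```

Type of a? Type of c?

a is bool; c is complex

bool, complex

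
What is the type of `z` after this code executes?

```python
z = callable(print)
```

callable() returns bool

bool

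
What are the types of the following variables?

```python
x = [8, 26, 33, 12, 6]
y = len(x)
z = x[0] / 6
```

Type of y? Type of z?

len() returns int; int / int returns float

int, float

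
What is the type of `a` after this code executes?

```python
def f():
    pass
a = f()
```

A function with no return statement returns None

NoneType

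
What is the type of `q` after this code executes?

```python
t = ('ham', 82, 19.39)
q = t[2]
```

Index 2 of tuple is 19.39 which is float

float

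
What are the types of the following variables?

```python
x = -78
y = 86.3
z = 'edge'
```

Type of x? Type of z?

x is int; z is str

int, str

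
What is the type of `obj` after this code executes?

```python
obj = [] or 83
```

'or' returns first truthy value (83, which is int)

int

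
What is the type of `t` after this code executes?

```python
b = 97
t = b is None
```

'is' comparison returns bool

bool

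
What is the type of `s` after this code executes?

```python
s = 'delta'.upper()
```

str.upper() returns str

str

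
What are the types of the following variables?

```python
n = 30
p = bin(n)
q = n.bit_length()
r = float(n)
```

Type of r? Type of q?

float() returns float; int.bit_length() returns int

float, int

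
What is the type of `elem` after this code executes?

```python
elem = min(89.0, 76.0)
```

min() of floats returns float

float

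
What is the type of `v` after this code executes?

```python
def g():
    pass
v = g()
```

A function with no return statement returns None

NoneType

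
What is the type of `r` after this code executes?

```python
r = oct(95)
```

oct() returns str representation

str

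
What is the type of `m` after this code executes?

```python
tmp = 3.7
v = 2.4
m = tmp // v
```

float // float returns float (floor division preserves float type)

float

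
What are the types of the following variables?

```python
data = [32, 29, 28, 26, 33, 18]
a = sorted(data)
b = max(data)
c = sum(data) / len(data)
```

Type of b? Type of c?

max of ints returns int; int / int returns float

int, float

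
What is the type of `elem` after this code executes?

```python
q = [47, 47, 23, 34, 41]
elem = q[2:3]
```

Slicing a list always returns a list

list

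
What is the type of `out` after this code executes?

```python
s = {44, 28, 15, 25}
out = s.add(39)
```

set.add() returns None (mutates in place)

NoneType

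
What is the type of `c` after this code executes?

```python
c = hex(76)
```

hex() returns str representation

str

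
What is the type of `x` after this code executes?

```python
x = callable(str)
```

callable() returns bool

bool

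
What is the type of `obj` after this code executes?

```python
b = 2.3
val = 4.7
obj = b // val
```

float // float returns float (floor division preserves float type)

float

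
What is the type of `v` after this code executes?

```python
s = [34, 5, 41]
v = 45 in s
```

'in' operator returns bool

bool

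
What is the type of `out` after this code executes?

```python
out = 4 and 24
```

'and' returns the last value when all truthy (24, which is int)

int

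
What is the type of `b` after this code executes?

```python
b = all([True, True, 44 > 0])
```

all() returns bool

bool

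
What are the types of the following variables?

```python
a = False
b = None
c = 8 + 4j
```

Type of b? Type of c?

b is NoneType; c is complex

NoneType, complex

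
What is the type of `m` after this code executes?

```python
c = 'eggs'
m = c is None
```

'is' comparison returns bool

bool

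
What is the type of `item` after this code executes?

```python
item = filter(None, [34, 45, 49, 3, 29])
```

filter() returns a filter iterator object

filter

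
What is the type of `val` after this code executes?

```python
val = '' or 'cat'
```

'or' returns first truthy value ('cat', which is str)

str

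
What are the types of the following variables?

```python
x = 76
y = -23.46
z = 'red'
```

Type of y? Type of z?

y is float; z is str

float, str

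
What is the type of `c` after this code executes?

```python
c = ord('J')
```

ord() returns int (Unicode code point)

int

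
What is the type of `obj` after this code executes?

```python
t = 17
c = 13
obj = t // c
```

int // int returns int (17 // 13 = 1)

int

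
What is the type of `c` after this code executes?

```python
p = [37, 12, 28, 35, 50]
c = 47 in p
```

'in' operator returns bool

bool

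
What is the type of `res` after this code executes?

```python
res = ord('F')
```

ord() returns int (Unicode code point)

int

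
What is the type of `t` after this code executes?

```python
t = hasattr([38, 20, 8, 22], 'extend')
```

hasattr() returns bool

bool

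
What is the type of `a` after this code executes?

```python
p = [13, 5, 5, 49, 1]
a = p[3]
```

Indexing a list of ints returns int (p[3] = 49)

int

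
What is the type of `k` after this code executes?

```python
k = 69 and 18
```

'and' returns the last value when all truthy (18, which is int)

int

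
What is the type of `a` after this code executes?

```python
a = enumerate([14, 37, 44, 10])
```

enumerate() returns an enumerate iterator object

enumerate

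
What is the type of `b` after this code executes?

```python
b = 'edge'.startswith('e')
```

str.startswith() returns bool

bool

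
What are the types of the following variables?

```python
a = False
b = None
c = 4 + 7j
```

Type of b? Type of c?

b is NoneType; c is complex

NoneType, complex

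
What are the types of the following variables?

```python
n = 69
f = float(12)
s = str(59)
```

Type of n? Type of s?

n is int; s is str

int, str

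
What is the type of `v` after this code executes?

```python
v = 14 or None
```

'or' returns first truthy value (14, int)

int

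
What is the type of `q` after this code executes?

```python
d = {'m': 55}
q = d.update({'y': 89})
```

dict.update() returns None

NoneType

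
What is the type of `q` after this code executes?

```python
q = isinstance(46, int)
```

isinstance() returns bool

bool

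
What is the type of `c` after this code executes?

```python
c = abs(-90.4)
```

abs() of float returns float

float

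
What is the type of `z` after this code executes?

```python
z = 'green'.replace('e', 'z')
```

str.replace() returns str

str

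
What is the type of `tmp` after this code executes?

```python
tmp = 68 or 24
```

'or' returns the first truthy value (68, which is int)

int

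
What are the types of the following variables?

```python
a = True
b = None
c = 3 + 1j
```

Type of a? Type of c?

a is bool; c is complex

bool, complex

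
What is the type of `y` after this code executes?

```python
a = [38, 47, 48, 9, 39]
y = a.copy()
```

list.copy() returns list

list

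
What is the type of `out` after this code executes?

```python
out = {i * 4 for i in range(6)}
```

A set comprehension {expr for x in iterable} produces a set

set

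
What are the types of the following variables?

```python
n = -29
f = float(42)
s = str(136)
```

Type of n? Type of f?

n is int; f is float

int, float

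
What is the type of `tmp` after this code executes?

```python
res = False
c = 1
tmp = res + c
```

bool + int returns int (False is 0, so 0 + 1 = 1)

int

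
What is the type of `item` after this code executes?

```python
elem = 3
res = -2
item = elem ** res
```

int ** negative int returns float

float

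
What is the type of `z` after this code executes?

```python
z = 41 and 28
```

'and' returns the last value when all truthy (28, which is int)

int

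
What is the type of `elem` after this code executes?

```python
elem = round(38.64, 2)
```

round() with ndigits arg returns float

float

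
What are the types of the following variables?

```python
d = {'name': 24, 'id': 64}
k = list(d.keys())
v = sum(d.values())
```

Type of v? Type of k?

sum of int values returns int; list(...) returns list

int, list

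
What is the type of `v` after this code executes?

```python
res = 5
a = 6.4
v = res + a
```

int + float returns float (5 + 6.4 = 11.4)

float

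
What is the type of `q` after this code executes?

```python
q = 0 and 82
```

'and' returns the first falsy value (0, which is int)

int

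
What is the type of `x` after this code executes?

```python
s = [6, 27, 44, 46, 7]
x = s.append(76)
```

list.append() returns None (mutates in place)

NoneType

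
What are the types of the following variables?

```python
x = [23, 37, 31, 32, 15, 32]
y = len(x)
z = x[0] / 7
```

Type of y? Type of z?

len() returns int; int / int returns float

int, float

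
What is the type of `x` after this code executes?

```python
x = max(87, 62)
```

max() of ints returns int

int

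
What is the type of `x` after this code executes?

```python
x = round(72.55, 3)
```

round() with ndigits arg returns float

float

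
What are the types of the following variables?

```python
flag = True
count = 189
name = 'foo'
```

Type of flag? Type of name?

flag is bool; name is str

bool, str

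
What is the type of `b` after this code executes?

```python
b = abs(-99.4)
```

abs() of float returns float

float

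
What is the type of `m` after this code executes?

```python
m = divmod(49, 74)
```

divmod() returns a tuple (quotient, remainder)

tuple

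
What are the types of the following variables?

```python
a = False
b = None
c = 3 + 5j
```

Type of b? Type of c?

b is NoneType; c is complex

NoneType, complex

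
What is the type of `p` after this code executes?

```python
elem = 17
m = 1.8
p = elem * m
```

int * float returns float (17 * 1.8 = 30.6)

float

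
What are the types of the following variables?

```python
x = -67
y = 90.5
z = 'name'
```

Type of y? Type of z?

y is float; z is str

float, str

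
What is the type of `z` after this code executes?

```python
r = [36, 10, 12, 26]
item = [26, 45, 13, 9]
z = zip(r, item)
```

zip() returns a zip iterator object

zip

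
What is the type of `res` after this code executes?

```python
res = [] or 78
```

'or' returns first truthy value (78, which is int)

int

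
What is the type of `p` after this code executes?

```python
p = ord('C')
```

ord() returns int (Unicode code point)

int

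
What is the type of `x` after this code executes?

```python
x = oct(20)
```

oct() returns str representation

str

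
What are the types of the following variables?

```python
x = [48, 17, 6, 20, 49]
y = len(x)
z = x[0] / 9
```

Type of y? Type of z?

len() returns int; int / int returns float

int, float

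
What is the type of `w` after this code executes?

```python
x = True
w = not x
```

'not' always returns bool

bool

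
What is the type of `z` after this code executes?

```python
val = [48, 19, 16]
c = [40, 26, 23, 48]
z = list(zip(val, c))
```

list(zip(...)) returns a list of tuples

list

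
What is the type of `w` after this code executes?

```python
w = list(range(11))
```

list(range(...)) returns list

list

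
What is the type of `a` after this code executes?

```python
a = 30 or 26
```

'or' returns the first truthy value (30, which is int)

int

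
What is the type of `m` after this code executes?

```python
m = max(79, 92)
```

max() of ints returns int

int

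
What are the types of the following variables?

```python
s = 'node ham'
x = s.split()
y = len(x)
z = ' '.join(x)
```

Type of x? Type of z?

str.split() returns list; str.join() returns str

list, str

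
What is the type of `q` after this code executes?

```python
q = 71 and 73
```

'and' returns the last value when all truthy (73, which is int)

int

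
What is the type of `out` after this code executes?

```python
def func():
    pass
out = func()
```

A function with no return statement returns None

NoneType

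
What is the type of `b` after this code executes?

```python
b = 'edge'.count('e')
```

str.count() returns int

int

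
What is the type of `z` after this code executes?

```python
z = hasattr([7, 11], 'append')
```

hasattr() returns bool

bool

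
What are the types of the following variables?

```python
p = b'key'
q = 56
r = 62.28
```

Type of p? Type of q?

p is bytes; q is int

bytes, int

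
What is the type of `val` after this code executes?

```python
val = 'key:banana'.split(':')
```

str.split() returns list

list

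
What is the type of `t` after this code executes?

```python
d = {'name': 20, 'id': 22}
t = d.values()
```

.values() returns a dict_values view object

dict_values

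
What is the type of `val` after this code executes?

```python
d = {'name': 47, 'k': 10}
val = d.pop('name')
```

dict.pop() returns the value (int)

int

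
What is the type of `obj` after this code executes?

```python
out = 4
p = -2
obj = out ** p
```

int ** negative int returns float

float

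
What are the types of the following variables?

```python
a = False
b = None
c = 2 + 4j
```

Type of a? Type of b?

a is bool; b is NoneType

bool, NoneType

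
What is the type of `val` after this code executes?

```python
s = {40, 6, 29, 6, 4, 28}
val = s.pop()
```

Popping from a set of ints returns int

int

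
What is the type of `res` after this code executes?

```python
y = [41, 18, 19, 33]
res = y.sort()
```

list.sort() returns None (sorts in place)

NoneType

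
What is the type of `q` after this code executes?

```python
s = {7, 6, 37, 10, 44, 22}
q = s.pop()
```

Popping from a set of ints returns int

int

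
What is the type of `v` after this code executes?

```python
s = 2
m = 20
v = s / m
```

int / int always returns float in Python 3 (2 / 20 = 0.1)

float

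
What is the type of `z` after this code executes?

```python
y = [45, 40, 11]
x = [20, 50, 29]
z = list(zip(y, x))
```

list(zip(...)) returns a list of tuples

list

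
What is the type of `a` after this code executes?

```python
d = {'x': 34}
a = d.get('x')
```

dict.get() returns the value (int) when key is found

int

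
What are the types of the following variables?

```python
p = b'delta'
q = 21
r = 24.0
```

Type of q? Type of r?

q is int; r is float

int, float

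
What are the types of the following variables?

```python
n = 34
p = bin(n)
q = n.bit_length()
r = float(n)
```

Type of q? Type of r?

int.bit_length() returns int; float() returns float

int, float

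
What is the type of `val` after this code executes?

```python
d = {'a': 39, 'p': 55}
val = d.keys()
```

.keys() returns a dict_keys view object

dict_keys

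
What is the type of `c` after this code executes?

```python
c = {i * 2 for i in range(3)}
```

A set comprehension {expr for x in iterable} produces a set

set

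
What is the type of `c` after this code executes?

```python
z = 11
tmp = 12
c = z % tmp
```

int % int returns int (11 % 12 = 11)

int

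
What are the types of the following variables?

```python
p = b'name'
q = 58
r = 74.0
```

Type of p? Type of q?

p is bytes; q is int

bytes, int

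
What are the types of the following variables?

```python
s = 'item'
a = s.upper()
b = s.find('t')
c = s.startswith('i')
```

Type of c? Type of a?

str.startswith() returns bool; str.upper() returns str

bool, str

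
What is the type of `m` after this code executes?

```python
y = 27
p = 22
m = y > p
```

Comparison operators return bool

bool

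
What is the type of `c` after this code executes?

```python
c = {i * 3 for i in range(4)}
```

A set comprehension {expr for x in iterable} produces a set

set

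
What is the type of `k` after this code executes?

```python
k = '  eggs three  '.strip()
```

str.strip() returns str

str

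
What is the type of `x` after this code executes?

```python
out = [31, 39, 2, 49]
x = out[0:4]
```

Slicing a list always returns a list

list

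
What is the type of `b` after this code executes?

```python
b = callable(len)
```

callable() returns bool

bool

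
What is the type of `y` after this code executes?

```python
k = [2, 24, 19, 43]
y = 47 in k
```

'in' operator returns bool

bool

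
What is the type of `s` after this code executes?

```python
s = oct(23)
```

oct() returns str representation

str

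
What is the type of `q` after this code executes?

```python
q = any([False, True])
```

any() returns bool

bool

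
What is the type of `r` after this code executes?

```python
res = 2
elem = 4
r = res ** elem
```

int ** positive int returns int (2 ** 4 = 16)

int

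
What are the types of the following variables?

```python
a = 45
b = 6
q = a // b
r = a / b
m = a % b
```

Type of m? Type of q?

int % int returns int; int // int returns int

int, int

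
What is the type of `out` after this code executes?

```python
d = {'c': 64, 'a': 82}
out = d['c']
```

Accessing dict[str, int] with key 'c' returns int value 64

int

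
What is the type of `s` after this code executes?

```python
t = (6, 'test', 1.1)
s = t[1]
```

Index 1 of tuple is 'test' which is str

str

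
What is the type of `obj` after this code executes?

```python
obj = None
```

None has type NoneType

NoneType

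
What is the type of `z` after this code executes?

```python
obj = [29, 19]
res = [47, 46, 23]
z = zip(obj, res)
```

zip() returns a zip iterator object

zip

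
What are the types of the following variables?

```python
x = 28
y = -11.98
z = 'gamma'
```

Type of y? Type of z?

y is float; z is str

float, str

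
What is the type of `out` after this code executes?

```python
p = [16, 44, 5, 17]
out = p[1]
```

Indexing a list of ints returns int (p[1] = 44)

int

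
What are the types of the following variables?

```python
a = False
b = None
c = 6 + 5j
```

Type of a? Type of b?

a is bool; b is NoneType

bool, NoneType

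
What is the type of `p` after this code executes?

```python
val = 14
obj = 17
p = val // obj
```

int // int returns int (14 // 17 = 0)

int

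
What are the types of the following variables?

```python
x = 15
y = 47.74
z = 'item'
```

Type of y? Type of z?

y is float; z is str

float, str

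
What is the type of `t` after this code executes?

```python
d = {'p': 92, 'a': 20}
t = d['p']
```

Accessing dict[str, int] with key 'p' returns int value 92

int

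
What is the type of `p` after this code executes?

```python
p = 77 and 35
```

'and' returns the last value when all truthy (35, which is int)

int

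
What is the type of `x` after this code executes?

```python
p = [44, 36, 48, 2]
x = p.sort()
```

list.sort() returns None (sorts in place)

NoneType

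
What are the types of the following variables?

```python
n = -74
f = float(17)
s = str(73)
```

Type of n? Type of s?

n is int; s is str

int, str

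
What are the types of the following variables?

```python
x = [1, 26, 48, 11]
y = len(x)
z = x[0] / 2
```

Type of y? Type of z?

len() returns int; int / int returns float

int, float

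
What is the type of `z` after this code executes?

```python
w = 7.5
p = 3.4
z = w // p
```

float // float returns float (floor division preserves float type)

float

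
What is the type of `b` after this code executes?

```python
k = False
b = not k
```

'not' always returns bool

bool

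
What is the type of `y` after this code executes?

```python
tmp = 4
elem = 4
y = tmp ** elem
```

int ** positive int returns int (4 ** 4 = 256)

int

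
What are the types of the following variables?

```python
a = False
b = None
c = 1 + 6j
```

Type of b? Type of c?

b is NoneType; c is complex

NoneType, complex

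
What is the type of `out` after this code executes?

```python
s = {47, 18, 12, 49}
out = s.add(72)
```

set.add() returns None (mutates in place)

NoneType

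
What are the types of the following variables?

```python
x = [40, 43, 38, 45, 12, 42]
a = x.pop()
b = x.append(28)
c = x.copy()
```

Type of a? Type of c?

list.pop() returns the element (int); list.copy() returns list

int, list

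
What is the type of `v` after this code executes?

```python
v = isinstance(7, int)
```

isinstance() returns bool

bool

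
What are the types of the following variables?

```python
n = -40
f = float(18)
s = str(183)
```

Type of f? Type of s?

f is float; s is str

float, str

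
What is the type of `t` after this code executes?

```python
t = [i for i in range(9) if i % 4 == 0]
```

A list comprehension [...] produces a list

list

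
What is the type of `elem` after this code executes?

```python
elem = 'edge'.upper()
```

str.upper() returns str

str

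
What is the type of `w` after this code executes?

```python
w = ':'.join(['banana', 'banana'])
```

str.join() returns str

str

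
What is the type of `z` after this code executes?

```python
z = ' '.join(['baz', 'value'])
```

str.join() returns str

str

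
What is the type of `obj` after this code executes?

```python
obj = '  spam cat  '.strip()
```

str.strip() returns str

str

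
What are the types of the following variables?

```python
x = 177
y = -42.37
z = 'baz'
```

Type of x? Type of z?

x is int; z is str

int, str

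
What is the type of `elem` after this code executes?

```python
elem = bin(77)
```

bin() returns str representation

str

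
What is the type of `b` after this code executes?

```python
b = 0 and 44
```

'and' returns the first falsy value (0, which is int)

int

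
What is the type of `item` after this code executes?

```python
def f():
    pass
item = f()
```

A function with no return statement returns None

NoneType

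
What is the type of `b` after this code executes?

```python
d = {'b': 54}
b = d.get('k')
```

dict.get() returns None when key 'k' is not found and no default given

NoneType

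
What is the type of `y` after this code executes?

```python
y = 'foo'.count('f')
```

str.count() returns int

int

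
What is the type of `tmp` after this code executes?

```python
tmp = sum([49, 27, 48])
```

sum() of ints returns int

int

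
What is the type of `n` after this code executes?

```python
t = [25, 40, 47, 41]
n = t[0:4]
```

Slicing a list always returns a list

list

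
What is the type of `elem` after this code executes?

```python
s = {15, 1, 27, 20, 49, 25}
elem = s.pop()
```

Popping from a set of ints returns int

int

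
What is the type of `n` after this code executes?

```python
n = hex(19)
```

hex() returns str representation

str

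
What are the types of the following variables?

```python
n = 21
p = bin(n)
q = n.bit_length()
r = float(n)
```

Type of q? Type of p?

int.bit_length() returns int; bin() returns str

int, str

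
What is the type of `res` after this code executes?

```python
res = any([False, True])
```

any() returns bool

bool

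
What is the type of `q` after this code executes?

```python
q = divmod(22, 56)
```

divmod() returns a tuple (quotient, remainder)

tuple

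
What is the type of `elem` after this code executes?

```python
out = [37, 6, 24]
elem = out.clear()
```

list.clear() returns None

NoneType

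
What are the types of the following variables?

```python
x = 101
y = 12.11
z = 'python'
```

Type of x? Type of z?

x is int; z is str

int, str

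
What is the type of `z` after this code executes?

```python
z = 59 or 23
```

'or' returns the first truthy value (59, which is int)

int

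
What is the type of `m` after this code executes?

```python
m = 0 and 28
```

'and' returns the first falsy value (0, which is int)

int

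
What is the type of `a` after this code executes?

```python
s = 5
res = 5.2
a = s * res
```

int * float returns float (5 * 5.2 = 26.0)

float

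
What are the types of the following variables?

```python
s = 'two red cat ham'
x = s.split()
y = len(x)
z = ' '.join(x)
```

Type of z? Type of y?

str.join() returns str; len() returns int

str, int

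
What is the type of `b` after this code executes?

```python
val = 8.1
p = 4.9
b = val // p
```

float // float returns float (floor division preserves float type)

float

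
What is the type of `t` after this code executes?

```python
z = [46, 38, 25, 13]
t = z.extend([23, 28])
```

list.extend() returns None

NoneType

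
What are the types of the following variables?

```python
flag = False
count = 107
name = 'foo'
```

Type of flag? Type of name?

flag is bool; name is str

bool, str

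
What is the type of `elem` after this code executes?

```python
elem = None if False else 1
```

Ternary: condition is False, else branch (1) taken → int

int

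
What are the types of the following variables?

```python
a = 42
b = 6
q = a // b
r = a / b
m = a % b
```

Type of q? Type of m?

int // int returns int; int % int returns int

int, int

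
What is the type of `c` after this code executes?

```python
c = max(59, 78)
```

max() of ints returns int

int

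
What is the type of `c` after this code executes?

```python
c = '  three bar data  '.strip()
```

str.strip() returns str

str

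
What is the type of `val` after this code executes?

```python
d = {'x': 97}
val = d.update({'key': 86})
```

dict.update() returns None

NoneType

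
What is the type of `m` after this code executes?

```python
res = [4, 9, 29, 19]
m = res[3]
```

Indexing a list of ints returns int (res[3] = 19)

int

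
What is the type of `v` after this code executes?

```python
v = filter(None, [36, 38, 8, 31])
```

filter() returns a filter iterator object

filter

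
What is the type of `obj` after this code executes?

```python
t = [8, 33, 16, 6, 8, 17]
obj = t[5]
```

Indexing a list of ints returns int (t[5] = 17)

int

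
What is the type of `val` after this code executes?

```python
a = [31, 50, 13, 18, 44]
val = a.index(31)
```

list.index() returns int

int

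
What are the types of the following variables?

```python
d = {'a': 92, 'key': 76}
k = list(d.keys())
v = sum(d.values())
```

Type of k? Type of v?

list(...) returns list; sum of int values returns int

list, int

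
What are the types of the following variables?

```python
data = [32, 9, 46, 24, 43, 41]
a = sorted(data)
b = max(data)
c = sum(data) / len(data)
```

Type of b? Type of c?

max of ints returns int; int / int returns float

int, float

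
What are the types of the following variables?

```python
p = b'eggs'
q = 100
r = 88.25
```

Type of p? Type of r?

p is bytes; r is float

bytes, float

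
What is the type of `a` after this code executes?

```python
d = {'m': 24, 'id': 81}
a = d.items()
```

dict.items() returns a dict_items view

dict_items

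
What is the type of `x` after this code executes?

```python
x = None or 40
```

'or' with None returns the other value (40, int)

int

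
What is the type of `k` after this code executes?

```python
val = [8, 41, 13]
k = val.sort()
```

list.sort() returns None (sorts in place)

NoneType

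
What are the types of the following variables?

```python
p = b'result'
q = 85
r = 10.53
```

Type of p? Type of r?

p is bytes; r is float

bytes, float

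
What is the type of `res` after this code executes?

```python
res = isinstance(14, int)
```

isinstance() returns bool

bool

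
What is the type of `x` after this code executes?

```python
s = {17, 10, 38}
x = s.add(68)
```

set.add() returns None (mutates in place)

NoneType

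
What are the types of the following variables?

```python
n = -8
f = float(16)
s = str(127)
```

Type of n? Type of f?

n is int; f is float

int, float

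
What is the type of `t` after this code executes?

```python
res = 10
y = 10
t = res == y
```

Equality comparison returns bool

bool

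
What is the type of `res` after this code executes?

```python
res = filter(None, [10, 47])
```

filter() returns a filter iterator object

filter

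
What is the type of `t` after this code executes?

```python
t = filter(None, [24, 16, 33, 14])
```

filter() returns a filter iterator object

filter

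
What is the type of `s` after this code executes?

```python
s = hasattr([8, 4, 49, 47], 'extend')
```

hasattr() returns bool

bool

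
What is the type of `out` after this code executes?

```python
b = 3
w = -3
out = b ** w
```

int ** negative int returns float

float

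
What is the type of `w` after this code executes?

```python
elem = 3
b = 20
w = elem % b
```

int % int returns int (3 % 20 = 3)

int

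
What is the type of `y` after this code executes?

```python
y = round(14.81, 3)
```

round() with ndigits arg returns float

float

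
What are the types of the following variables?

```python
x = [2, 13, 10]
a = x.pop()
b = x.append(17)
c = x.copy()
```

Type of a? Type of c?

list.pop() returns the element (int); list.copy() returns list

int, list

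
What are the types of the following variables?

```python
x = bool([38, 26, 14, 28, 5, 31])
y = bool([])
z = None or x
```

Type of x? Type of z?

bool() returns bool; None or <bool> returns the bool

bool, bool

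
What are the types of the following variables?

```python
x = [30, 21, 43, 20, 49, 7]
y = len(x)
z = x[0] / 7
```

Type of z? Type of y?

int / int returns float; len() returns int

float, int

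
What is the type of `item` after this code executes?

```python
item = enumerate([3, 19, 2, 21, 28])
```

enumerate() returns an enumerate iterator object

enumerate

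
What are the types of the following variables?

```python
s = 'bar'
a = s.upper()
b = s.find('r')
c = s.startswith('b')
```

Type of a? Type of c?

str.upper() returns str; str.startswith() returns bool

str, bool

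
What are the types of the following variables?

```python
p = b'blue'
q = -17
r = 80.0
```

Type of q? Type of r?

q is int; r is float

int, float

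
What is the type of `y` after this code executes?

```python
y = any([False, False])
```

any() returns bool

bool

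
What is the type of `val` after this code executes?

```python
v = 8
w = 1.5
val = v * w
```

int * float returns float (8 * 1.5 = 12.0)

float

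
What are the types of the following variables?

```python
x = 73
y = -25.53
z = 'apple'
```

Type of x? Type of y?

x is int; y is float

int, float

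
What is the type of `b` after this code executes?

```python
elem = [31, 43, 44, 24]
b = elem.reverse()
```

list.reverse() returns None

NoneType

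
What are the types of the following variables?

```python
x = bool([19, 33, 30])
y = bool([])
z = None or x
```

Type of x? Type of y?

bool() returns bool; bool() returns bool

bool, bool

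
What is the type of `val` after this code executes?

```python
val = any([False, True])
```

any() returns bool

bool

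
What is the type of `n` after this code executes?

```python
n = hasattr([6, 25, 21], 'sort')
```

hasattr() returns bool

bool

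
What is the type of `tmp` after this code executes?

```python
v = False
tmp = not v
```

'not' always returns bool

bool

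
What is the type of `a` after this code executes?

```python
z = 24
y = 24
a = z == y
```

Equality comparison returns bool

bool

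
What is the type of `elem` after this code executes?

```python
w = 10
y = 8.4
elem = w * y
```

int * float returns float (10 * 8.4 = 84.0)

float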